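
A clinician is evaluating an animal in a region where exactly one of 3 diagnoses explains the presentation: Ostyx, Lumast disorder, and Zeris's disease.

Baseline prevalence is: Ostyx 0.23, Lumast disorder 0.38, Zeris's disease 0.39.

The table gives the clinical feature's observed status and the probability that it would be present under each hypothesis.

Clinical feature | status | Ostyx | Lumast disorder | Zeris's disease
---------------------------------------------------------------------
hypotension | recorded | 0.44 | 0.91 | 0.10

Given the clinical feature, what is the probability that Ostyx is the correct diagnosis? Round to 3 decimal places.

For each hypothesis, the unnormalized posterior weight is prior × likelihood:
  Ostyx: 0.23 × 0.44 = 0.1012
  Lumast disorder: 0.38 × 0.91 = 0.3458
  Zeris's disease: 0.39 × 0.10 = 0.039
The unnormalized weights sum to 0.486.
P(Ostyx | evidence) = 0.1012 / 0.486 ≈ 0.208.

0.208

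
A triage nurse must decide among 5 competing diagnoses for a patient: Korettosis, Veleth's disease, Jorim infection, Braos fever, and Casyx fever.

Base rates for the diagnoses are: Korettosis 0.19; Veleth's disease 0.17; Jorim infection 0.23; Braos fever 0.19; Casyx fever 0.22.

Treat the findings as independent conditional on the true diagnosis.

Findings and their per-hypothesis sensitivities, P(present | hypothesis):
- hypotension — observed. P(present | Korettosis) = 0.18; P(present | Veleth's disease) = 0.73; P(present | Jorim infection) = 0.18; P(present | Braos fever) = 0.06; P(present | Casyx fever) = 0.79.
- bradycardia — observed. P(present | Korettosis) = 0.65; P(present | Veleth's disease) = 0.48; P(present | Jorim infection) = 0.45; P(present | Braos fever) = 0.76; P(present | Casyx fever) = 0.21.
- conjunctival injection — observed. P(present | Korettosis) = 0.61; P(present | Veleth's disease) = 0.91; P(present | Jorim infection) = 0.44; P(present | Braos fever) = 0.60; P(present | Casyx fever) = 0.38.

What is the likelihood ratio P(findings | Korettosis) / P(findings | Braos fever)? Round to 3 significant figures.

Take the product of per-finding likelihoods under each hypothesis, then divide.
  Korettosis: 0.18 × 0.65 × 0.61 = 0.07137
  Braos fever: 0.06 × 0.76 × 0.60 = 0.02736
Bayes factor = 0.07137 / 0.02736 ≈ 2.61

2.61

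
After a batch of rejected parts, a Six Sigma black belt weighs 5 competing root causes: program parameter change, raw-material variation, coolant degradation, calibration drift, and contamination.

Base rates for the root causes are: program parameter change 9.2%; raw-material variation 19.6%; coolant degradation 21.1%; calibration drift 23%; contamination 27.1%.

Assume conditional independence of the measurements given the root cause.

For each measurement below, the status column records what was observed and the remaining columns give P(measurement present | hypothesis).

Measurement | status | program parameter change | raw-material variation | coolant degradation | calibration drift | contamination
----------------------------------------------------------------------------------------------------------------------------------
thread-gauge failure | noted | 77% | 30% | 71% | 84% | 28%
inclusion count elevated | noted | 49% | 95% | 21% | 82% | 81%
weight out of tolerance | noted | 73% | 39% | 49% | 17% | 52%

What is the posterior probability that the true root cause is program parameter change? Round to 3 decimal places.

Multiply each prior by the joint likelihood of the measurement pattern:
  program parameter change: 0.092 × 0.77 × 0.49 × 0.73 = 0.025339
  raw-material variation: 0.196 × 0.30 × 0.95 × 0.39 = 0.021785
  coolant degradation: 0.211 × 0.71 × 0.21 × 0.49 = 0.015415
  calibration drift: 0.230 × 0.84 × 0.82 × 0.17 = 0.026932
  contamination: 0.271 × 0.28 × 0.81 × 0.52 = 0.031961
Marginal likelihood of the evidence = 0.12143.
P(program parameter change | evidence) = 0.025339 / 0.12143 ≈ 0.209.

0.209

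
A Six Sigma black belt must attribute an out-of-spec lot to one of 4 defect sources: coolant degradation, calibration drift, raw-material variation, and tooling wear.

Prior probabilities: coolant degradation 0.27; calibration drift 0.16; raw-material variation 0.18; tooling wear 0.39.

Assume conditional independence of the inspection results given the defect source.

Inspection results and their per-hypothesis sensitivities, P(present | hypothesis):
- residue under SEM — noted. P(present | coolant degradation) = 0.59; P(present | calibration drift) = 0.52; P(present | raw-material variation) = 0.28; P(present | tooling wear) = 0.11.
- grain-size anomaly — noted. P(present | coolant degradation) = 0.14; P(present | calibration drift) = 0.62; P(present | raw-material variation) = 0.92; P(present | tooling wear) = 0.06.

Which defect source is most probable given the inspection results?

By Bayes' rule with conditional independence, the unnormalized weight for each hypothesis is prior × ∏ likelihoods:
  coolant degradation: 0.27 × 0.59 × 0.14 = 0.022302
  calibration drift: 0.16 × 0.52 × 0.62 = 0.051584
  raw-material variation: 0.18 × 0.28 × 0.92 = 0.046368
  tooling wear: 0.39 × 0.11 × 0.06 = 0.002574
Normalizing constant Z = 0.022302 + 0.051584 + 0.046368 + 0.002574 = 0.12283.
P(coolant degradation | evidence) ≈ 0.022302 / 0.12283 ≈ 0.182
P(calibration drift | evidence) ≈ 0.051584 / 0.12283 ≈ 0.420
P(raw-material variation | evidence) ≈ 0.046368 / 0.12283 ≈ 0.378
P(tooling wear | evidence) ≈ 0.002574 / 0.12283 ≈ 0.021
The largest is 0.420, so calibration drift is most probable.

calibration drift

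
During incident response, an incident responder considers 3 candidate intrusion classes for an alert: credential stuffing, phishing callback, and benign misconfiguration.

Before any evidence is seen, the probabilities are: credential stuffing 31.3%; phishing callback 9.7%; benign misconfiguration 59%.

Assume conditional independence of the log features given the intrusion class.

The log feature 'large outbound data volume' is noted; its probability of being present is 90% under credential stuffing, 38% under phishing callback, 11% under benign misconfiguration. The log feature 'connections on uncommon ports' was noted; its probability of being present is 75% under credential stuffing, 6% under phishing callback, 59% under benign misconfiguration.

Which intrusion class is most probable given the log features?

credential stuffing

By Bayes' rule with conditional independence, the unnormalized weight for each hypothesis is prior × ∏ likelihoods:
  credential stuffing: 0.313 × 0.90 × 0.75 = 0.21127
  phishing callback: 0.097 × 0.38 × 0.06 = 0.0022116
  benign misconfiguration: 0.590 × 0.11 × 0.59 = 0.038291
Normalizing constant Z = 0.21127 + 0.0022116 + 0.038291 = 0.25178.
P(credential stuffing | evidence) ≈ 0.21127 / 0.25178 ≈ 0.839
P(phishing callback | evidence) ≈ 0.0022116 / 0.25178 ≈ 0.009
P(benign misconfiguration | evidence) ≈ 0.038291 / 0.25178 ≈ 0.152
The largest is 0.839, so credential stuffing is most probable.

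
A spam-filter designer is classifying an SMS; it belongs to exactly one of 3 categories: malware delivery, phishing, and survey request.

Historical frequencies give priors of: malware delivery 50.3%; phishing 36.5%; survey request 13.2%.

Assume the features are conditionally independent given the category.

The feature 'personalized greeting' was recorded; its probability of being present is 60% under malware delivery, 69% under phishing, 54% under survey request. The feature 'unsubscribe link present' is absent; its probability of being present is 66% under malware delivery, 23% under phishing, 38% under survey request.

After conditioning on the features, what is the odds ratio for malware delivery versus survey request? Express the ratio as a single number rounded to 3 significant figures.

2.32

Posterior odds equal prior odds times the likelihood ratio; only the two competing hypotheses matter (using 1 − P(present | H) for each absent feature).
  malware delivery: 0.503 × 0.60 × (1 − 0.66) = 0.10261
  survey request: 0.132 × 0.54 × (1 − 0.38) = 0.044194
Posterior odds = 0.10261 / 0.044194 ≈ 2.32.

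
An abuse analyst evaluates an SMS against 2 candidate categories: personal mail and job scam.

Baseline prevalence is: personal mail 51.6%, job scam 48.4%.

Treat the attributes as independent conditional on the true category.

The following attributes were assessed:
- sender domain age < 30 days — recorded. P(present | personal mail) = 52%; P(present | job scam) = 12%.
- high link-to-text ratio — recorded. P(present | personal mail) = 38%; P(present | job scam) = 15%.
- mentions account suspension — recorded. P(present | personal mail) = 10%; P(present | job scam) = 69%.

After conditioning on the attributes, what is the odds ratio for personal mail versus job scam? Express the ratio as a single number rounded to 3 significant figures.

1.70

Unnormalized posterior weight (prior times the attribute likelihoods) for each of the two hypotheses:
  personal mail: 0.516 × 0.52 × 0.38 × 0.10 = 0.010196
  job scam: 0.484 × 0.12 × 0.15 × 0.69 = 0.0060113
Posterior odds = 0.010196 / 0.0060113 ≈ 1.70.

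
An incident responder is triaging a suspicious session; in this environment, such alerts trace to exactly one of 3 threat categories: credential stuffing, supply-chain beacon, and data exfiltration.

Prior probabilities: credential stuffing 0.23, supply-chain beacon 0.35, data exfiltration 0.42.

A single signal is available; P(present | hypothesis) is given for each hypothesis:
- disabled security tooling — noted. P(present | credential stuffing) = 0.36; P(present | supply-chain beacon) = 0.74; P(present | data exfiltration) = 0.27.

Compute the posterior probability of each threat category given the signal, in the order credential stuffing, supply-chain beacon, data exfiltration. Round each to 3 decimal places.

0.182, 0.569, 0.249

By Bayes' rule, the unnormalized weight for each hypothesis is prior × likelihood:
  credential stuffing: 0.23 × 0.36 = 0.0828
  supply-chain beacon: 0.35 × 0.74 = 0.259
  data exfiltration: 0.42 × 0.27 = 0.1134
Normalizing constant Z = 0.0828 + 0.259 + 0.1134 = 0.4552.
P(credential stuffing | evidence) = 0.0828 / 0.4552 ≈ 0.182
P(supply-chain beacon | evidence) = 0.259 / 0.4552 ≈ 0.569
P(data exfiltration | evidence) = 0.1134 / 0.4552 ≈ 0.249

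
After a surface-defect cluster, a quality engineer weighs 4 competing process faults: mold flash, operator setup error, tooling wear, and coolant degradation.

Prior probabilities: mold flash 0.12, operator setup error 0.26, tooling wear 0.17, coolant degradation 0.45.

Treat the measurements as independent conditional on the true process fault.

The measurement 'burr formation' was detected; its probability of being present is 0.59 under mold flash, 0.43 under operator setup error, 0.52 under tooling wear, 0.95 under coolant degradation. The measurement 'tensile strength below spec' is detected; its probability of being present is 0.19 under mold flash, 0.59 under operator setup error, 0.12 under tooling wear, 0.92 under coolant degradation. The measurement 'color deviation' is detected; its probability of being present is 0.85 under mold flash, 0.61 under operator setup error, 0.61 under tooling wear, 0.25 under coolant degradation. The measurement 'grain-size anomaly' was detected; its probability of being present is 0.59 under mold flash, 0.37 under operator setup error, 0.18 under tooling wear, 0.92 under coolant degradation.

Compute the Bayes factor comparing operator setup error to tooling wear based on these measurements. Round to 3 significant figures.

The Bayes factor is the ratio of the joint likelihoods of the measurement pattern under the two hypotheses.
  operator setup error: 0.43 × 0.59 × 0.61 × 0.37 = 0.05726
  tooling wear: 0.52 × 0.12 × 0.61 × 0.18 = 0.0068515
Bayes factor = 0.05726 / 0.0068515 ≈ 8.36

8.36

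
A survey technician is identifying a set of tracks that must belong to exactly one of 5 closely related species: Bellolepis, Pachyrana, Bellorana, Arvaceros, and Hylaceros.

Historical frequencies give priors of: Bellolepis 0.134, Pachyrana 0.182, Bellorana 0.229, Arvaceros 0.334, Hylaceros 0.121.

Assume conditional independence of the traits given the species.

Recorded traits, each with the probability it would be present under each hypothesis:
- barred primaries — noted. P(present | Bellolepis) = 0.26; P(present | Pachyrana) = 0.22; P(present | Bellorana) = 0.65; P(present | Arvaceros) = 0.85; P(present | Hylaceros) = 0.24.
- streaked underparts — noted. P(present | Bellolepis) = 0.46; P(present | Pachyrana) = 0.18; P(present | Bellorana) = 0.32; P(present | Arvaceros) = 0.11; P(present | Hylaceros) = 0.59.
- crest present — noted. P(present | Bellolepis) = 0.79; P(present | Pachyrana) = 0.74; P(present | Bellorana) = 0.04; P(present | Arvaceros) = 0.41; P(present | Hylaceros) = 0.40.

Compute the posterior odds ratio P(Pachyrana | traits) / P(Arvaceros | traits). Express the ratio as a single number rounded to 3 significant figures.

0.417

The normalizing constant cancels in an odds ratio, so compute prior × likelihood for the two hypotheses only:
  Pachyrana: 0.182 × 0.22 × 0.18 × 0.74 = 0.0053333
  Arvaceros: 0.334 × 0.85 × 0.11 × 0.41 = 0.012804
Posterior odds = 0.0053333 / 0.012804 ≈ 0.417.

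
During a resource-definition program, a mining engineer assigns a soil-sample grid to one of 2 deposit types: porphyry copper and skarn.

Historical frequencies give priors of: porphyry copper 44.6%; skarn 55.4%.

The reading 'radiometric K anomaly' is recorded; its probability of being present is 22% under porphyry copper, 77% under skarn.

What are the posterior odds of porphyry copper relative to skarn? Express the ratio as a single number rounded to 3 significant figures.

0.230

Posterior odds equal prior odds times the likelihood ratio; only the two competing hypotheses matter.
  porphyry copper: 0.446 × 0.22 = 0.09812
  skarn: 0.554 × 0.77 = 0.42658
Odds(porphyry copper : skarn) = 0.09812 / 0.42658 ≈ 0.230.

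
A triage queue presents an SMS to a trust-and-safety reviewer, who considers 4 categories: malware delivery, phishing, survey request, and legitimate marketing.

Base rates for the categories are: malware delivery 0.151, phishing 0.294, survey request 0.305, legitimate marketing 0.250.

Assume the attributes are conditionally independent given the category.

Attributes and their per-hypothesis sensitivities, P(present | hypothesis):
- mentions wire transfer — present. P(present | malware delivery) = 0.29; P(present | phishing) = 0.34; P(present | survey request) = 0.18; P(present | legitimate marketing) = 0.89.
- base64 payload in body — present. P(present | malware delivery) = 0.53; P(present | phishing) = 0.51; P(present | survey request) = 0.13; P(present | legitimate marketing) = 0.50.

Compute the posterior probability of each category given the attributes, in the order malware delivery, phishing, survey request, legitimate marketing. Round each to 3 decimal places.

Multiply each prior by the joint likelihood of the attribute pattern:
  malware delivery: 0.151 × 0.29 × 0.53 = 0.023209
  phishing: 0.294 × 0.34 × 0.51 = 0.05098
  survey request: 0.305 × 0.18 × 0.13 = 0.007137
  legitimate marketing: 0.250 × 0.89 × 0.50 = 0.11125
Normalizing constant Z = 0.023209 + 0.05098 + 0.007137 + 0.11125 = 0.19258.
P(malware delivery | evidence) = 0.023209 / 0.19258 ≈ 0.121
P(phishing | evidence) = 0.05098 / 0.19258 ≈ 0.265
P(survey request | evidence) = 0.007137 / 0.19258 ≈ 0.037
P(legitimate marketing | evidence) = 0.11125 / 0.19258 ≈ 0.578

0.121, 0.265, 0.037, 0.578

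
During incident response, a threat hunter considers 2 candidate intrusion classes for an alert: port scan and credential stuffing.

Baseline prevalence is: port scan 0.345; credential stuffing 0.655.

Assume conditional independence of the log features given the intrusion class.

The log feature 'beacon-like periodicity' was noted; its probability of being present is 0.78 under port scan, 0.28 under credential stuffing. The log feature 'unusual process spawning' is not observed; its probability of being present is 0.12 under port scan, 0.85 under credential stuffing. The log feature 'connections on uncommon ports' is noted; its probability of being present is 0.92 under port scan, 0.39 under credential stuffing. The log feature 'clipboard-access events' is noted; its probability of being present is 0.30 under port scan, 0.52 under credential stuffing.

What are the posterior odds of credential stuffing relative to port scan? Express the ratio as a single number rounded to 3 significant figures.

0.0854

The normalizing constant cancels in an odds ratio, so compute prior × likelihood for the two hypotheses only (using 1 − P(present | H) for each absent log feature):
  credential stuffing: 0.655 × 0.28 × (1 − 0.85) × 0.39 × 0.52 = 0.005579
  port scan: 0.345 × 0.78 × (1 − 0.12) × 0.92 × 0.30 = 0.065359
Odds(credential stuffing : port scan) = 0.005579 / 0.065359 ≈ 0.0854.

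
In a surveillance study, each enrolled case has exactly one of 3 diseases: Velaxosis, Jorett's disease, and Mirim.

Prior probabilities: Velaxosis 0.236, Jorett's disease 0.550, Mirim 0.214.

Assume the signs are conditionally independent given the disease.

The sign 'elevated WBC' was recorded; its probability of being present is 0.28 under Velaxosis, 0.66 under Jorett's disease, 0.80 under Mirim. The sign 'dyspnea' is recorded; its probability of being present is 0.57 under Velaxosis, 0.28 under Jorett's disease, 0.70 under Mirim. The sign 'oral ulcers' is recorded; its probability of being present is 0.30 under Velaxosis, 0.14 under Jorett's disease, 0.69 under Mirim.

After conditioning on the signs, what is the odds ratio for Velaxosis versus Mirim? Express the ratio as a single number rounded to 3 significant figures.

0.137

Posterior odds equal prior odds times the likelihood ratio; only the two competing hypotheses matter.
  Velaxosis: 0.236 × 0.28 × 0.57 × 0.30 = 0.0113
  Mirim: 0.214 × 0.80 × 0.70 × 0.69 = 0.08269
Posterior odds = 0.0113 / 0.08269 ≈ 0.137.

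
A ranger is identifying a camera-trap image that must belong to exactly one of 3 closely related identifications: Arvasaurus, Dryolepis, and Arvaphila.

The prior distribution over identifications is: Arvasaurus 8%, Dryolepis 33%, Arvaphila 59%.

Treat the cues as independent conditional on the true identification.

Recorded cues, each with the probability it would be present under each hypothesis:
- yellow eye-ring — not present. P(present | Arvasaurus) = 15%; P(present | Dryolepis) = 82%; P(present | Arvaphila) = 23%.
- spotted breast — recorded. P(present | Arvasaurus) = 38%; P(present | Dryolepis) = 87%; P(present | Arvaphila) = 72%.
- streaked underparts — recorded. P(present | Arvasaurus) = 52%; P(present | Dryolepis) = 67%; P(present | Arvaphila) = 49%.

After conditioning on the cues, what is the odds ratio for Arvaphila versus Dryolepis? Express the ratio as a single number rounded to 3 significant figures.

4.63

Posterior odds equal prior odds times the likelihood ratio; only the two competing hypotheses matter (using 1 − P(present | H) for each absent cue).
  Arvaphila: 0.59 × (1 − 0.23) × 0.72 × 0.49 = 0.16028
  Dryolepis: 0.33 × (1 − 0.82) × 0.87 × 0.67 = 0.034624
Posterior odds = 0.16028 / 0.034624 ≈ 4.63.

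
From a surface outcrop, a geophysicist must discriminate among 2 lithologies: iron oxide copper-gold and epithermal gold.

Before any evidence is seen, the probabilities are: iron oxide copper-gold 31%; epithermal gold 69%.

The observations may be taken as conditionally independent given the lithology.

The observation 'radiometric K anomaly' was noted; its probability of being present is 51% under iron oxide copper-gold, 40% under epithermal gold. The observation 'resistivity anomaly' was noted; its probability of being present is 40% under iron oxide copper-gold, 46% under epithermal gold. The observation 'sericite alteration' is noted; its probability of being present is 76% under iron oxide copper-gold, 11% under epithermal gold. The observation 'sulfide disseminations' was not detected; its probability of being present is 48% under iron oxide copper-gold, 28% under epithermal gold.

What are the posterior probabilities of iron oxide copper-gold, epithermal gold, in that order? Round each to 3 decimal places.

By Bayes' rule with conditional independence, the unnormalized weight for each hypothesis is prior × ∏ likelihoods (using 1 − P(present | H) for each absent observation):
  iron oxide copper-gold: 0.31 × 0.51 × 0.40 × 0.76 × (1 − 0.48) = 0.024992
  epithermal gold: 0.69 × 0.40 × 0.46 × 0.11 × (1 − 0.28) = 0.010055
Normalizing constant Z = 0.024992 + 0.010055 = 0.035048.
P(iron oxide copper-gold | evidence) = 0.024992 / 0.035048 ≈ 0.713
P(epithermal gold | evidence) = 0.010055 / 0.035048 ≈ 0.287

0.713, 0.287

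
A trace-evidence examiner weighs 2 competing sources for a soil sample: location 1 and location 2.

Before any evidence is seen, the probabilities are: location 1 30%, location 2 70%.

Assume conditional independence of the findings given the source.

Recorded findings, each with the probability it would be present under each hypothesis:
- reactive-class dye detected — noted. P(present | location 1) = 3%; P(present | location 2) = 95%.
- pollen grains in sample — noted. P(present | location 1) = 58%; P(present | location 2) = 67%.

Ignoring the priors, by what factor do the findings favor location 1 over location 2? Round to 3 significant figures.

Joint likelihood of the evidence pattern under each hypothesis:
  location 1: 0.03 × 0.58 = 0.0174
  location 2: 0.95 × 0.67 = 0.6365
Bayes factor = 0.0174 / 0.6365 ≈ 0.0273

0.0273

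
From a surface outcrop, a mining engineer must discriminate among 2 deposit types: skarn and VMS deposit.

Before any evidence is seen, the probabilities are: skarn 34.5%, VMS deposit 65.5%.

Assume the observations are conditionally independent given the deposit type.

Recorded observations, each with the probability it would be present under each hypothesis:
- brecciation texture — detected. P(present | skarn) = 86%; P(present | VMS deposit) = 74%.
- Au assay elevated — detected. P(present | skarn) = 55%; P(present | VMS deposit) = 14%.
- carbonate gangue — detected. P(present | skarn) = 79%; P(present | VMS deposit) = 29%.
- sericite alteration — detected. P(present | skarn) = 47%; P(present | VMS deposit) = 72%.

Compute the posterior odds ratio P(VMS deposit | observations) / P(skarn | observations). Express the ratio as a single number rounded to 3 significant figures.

The normalizing constant cancels in an odds ratio, so compute prior × likelihood for the two hypotheses only:
  VMS deposit: 0.655 × 0.74 × 0.14 × 0.29 × 0.72 = 0.014169
  skarn: 0.345 × 0.86 × 0.55 × 0.79 × 0.47 = 0.060591
Odds(VMS deposit : skarn) = 0.014169 / 0.060591 ≈ 0.234.

0.234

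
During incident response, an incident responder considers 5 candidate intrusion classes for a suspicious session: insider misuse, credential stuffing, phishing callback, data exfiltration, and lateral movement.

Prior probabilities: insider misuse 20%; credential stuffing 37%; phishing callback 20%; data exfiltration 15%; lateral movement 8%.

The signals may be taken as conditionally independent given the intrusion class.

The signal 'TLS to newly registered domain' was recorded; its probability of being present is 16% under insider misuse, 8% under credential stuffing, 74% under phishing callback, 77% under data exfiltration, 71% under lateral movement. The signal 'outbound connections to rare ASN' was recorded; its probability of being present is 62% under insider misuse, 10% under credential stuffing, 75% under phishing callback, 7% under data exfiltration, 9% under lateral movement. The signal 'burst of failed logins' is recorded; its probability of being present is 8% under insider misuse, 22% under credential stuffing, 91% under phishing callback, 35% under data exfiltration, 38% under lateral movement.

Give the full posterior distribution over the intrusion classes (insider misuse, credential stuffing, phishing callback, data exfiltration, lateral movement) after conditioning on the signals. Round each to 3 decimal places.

0.015, 0.006, 0.935, 0.026, 0.018

For each hypothesis, the unnormalized posterior weight is prior × product of the signal likelihoods:
  insider misuse: 0.20 × 0.16 × 0.62 × 0.08 = 0.0015872
  credential stuffing: 0.37 × 0.08 × 0.10 × 0.22 = 0.0006512
  phishing callback: 0.20 × 0.74 × 0.75 × 0.91 = 0.10101
  data exfiltration: 0.15 × 0.77 × 0.07 × 0.35 = 0.0028297
  lateral movement: 0.08 × 0.71 × 0.09 × 0.38 = 0.0019426
The unnormalized weights sum to 0.10802.
P(insider misuse | evidence) = 0.0015872 / 0.10802 ≈ 0.015
P(credential stuffing | evidence) = 0.0006512 / 0.10802 ≈ 0.006
P(phishing callback | evidence) = 0.10101 / 0.10802 ≈ 0.935
P(data exfiltration | evidence) = 0.0028297 / 0.10802 ≈ 0.026
P(lateral movement | evidence) = 0.0019426 / 0.10802 ≈ 0.018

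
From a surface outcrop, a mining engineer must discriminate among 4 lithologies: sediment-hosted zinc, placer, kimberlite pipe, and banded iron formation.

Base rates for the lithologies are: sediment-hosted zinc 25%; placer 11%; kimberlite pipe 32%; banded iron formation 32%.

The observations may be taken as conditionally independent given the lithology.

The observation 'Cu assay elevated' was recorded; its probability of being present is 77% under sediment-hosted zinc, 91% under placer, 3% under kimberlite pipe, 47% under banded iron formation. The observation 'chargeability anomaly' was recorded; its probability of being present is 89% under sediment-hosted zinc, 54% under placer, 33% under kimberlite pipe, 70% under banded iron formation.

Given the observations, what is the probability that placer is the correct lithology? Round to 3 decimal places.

0.162

For each hypothesis, the unnormalized posterior weight is prior × product of the observation likelihoods:
  sediment-hosted zinc: 0.25 × 0.77 × 0.89 = 0.17133
  placer: 0.11 × 0.91 × 0.54 = 0.054054
  kimberlite pipe: 0.32 × 0.03 × 0.33 = 0.003168
  banded iron formation: 0.32 × 0.47 × 0.70 = 0.10528
Normalizing constant Z = 0.17133 + 0.054054 + 0.003168 + 0.10528 = 0.33383.
P(placer | evidence) = 0.054054 / 0.33383 ≈ 0.162.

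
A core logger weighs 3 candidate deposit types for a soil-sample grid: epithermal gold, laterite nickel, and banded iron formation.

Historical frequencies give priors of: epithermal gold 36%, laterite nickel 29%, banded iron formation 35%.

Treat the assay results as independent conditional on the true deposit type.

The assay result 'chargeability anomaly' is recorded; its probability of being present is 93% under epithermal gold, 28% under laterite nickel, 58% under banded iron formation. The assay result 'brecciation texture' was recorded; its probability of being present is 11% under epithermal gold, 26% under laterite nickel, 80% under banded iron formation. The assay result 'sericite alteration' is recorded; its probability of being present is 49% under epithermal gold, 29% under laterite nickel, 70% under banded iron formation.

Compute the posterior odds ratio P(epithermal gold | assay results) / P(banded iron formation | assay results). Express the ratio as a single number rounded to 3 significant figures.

0.159

Unnormalized posterior weight (prior times the assay result likelihoods) for each of the two hypotheses:
  epithermal gold: 0.36 × 0.93 × 0.11 × 0.49 = 0.018046
  banded iron formation: 0.35 × 0.58 × 0.80 × 0.70 = 0.11368
Odds(epithermal gold : banded iron formation) = 0.018046 / 0.11368 ≈ 0.159.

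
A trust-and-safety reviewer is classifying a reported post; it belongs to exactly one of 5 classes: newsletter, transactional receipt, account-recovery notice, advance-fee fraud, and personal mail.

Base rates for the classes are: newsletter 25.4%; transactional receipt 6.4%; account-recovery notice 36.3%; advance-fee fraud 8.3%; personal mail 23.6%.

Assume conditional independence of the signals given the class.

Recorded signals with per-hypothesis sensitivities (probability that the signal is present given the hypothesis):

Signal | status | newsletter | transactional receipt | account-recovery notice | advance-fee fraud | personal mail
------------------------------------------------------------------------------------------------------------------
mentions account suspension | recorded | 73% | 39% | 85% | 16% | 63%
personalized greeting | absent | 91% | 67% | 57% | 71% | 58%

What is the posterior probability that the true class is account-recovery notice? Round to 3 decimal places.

By Bayes' rule with conditional independence, the unnormalized weight for each hypothesis is prior × ∏ likelihoods (using 1 − P(present | H) for each absent signal):
  newsletter: 0.254 × 0.73 × (1 − 0.91) = 0.016688
  transactional receipt: 0.064 × 0.39 × (1 − 0.67) = 0.0082368
  account-recovery notice: 0.363 × 0.85 × (1 − 0.57) = 0.13268
  advance-fee fraud: 0.083 × 0.16 × (1 − 0.71) = 0.0038512
  personal mail: 0.236 × 0.63 × (1 − 0.58) = 0.062446
Marginal likelihood of the evidence = 0.2239.
P(account-recovery notice | evidence) = 0.13268 / 0.2239 ≈ 0.593.

0.593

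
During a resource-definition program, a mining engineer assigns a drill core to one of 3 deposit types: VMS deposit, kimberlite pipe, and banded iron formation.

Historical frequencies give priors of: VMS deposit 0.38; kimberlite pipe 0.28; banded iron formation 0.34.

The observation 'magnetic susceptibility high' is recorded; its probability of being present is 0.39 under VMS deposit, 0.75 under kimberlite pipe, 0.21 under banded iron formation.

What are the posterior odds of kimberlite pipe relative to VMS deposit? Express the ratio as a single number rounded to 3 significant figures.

The normalizing constant cancels in an odds ratio, so compute prior × likelihood for the two hypotheses only:
  kimberlite pipe: 0.28 × 0.75 = 0.21
  VMS deposit: 0.38 × 0.39 = 0.1482
Posterior odds = 0.21 / 0.1482 ≈ 1.42.

1.42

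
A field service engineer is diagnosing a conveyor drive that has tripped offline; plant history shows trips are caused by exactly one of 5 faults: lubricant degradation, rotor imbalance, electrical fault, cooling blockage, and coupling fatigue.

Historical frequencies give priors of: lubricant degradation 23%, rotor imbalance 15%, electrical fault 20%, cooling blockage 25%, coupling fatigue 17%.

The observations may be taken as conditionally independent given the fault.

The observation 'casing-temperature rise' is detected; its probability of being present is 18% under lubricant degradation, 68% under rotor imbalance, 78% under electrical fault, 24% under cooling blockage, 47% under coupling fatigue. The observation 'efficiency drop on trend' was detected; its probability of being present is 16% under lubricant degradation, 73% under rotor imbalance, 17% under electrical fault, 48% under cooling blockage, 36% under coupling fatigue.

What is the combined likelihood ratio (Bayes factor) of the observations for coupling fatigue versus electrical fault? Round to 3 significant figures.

Take the product of per-observation likelihoods under each hypothesis, then divide.
  coupling fatigue: 0.47 × 0.36 = 0.1692
  electrical fault: 0.78 × 0.17 = 0.1326
Bayes factor = 0.1692 / 0.1326 ≈ 1.28

1.28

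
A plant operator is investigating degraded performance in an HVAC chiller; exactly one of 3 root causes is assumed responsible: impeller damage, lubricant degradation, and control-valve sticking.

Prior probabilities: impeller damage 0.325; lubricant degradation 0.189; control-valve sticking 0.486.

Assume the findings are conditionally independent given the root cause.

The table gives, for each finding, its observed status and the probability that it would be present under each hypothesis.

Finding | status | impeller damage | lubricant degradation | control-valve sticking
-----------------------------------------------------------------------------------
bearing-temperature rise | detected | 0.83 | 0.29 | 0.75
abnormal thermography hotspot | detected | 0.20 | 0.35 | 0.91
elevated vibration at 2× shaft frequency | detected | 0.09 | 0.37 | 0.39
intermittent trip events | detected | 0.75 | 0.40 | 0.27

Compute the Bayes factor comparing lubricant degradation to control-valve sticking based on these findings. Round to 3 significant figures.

Take the product of per-finding likelihoods under each hypothesis, then divide.
  lubricant degradation: 0.29 × 0.35 × 0.37 × 0.40 = 0.015022
  control-valve sticking: 0.75 × 0.91 × 0.39 × 0.27 = 0.071867
Bayes factor = 0.015022 / 0.071867 ≈ 0.209

0.209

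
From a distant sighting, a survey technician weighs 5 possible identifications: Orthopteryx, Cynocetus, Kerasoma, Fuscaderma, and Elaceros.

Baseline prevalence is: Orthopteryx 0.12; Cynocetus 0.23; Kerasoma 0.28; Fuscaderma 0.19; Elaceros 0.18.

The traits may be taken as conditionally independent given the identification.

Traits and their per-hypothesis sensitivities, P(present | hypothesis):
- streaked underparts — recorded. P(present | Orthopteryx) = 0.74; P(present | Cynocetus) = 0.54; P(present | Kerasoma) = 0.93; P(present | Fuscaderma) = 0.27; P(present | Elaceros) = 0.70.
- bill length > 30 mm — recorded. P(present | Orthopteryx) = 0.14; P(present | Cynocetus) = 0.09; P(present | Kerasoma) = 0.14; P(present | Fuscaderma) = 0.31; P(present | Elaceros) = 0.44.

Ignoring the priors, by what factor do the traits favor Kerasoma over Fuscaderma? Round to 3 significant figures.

1.56

Take the product of per-trait likelihoods under each hypothesis, then divide.
  Kerasoma: 0.93 × 0.14 = 0.1302
  Fuscaderma: 0.27 × 0.31 = 0.0837
Bayes factor = 0.1302 / 0.0837 ≈ 1.56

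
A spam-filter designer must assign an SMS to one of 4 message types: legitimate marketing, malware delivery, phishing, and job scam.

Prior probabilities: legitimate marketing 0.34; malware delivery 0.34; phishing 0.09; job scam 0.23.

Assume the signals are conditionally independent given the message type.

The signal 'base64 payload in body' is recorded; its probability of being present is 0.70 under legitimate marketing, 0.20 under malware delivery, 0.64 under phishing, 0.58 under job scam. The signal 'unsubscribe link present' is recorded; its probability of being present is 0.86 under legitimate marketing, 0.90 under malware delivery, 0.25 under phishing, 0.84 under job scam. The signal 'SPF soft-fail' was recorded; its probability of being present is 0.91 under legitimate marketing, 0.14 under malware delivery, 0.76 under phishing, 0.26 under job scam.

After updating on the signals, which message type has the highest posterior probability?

For each hypothesis, the unnormalized posterior weight is prior × product of the signal likelihoods:
  legitimate marketing: 0.34 × 0.70 × 0.86 × 0.91 = 0.18626
  malware delivery: 0.34 × 0.20 × 0.90 × 0.14 = 0.008568
  phishing: 0.09 × 0.64 × 0.25 × 0.76 = 0.010944
  job scam: 0.23 × 0.58 × 0.84 × 0.26 = 0.029135
The unnormalized weights sum to 0.23491.
P(legitimate marketing | evidence) ≈ 0.18626 / 0.23491 ≈ 0.793
P(malware delivery | evidence) ≈ 0.008568 / 0.23491 ≈ 0.036
P(phishing | evidence) ≈ 0.010944 / 0.23491 ≈ 0.047
P(job scam | evidence) ≈ 0.029135 / 0.23491 ≈ 0.124
The largest is 0.793, so legitimate marketing is most probable.

legitimate marketing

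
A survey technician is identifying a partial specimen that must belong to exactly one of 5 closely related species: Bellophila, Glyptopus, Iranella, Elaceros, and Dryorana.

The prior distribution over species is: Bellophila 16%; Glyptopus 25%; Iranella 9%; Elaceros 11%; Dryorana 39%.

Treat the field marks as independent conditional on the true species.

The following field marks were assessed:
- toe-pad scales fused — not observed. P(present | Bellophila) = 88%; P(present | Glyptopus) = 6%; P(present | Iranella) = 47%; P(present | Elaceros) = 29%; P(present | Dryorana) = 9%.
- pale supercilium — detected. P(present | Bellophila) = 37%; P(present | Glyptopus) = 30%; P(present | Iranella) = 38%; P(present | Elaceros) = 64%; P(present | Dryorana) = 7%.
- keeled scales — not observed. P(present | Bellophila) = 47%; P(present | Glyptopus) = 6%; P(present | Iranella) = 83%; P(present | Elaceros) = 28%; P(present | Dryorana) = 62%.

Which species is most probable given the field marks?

Glyptopus

For each hypothesis, the unnormalized posterior weight is prior × product of the field mark likelihoods (using 1 − P(present | H) for each absent field mark):
  Bellophila: 0.16 × (1 − 0.88) × 0.37 × (1 − 0.47) = 0.0037651
  Glyptopus: 0.25 × (1 − 0.06) × 0.30 × (1 − 0.06) = 0.06627
  Iranella: 0.09 × (1 − 0.47) × 0.38 × (1 − 0.83) = 0.0030814
  Elaceros: 0.11 × (1 − 0.29) × 0.64 × (1 − 0.28) = 0.035988
  Dryorana: 0.39 × (1 − 0.09) × 0.07 × (1 − 0.62) = 0.0094403
The unnormalized weights sum to 0.11855.
P(Bellophila | evidence) ≈ 0.0037651 / 0.11855 ≈ 0.032
P(Glyptopus | evidence) ≈ 0.06627 / 0.11855 ≈ 0.559
P(Iranella | evidence) ≈ 0.0030814 / 0.11855 ≈ 0.026
P(Elaceros | evidence) ≈ 0.035988 / 0.11855 ≈ 0.304
P(Dryorana | evidence) ≈ 0.0094403 / 0.11855 ≈ 0.080
The largest is 0.559, so Glyptopus is most probable.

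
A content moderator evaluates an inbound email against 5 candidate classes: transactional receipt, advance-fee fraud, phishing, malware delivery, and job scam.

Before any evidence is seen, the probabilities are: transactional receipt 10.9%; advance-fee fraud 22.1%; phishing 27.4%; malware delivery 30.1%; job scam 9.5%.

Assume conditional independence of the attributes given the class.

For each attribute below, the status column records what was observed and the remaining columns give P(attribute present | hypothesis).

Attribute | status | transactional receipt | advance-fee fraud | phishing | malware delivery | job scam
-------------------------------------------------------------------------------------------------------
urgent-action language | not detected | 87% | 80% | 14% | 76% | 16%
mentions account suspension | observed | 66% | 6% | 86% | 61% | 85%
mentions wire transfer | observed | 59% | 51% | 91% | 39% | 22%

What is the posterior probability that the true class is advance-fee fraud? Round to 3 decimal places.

0.006

By Bayes' rule with conditional independence, the unnormalized weight for each hypothesis is prior × ∏ likelihoods (using 1 − P(present | H) for each absent attribute):
  transactional receipt: 0.109 × (1 − 0.87) × 0.66 × 0.59 = 0.0055178
  advance-fee fraud: 0.221 × (1 − 0.80) × 0.06 × 0.51 = 0.0013525
  phishing: 0.274 × (1 − 0.14) × 0.86 × 0.91 = 0.18441
  malware delivery: 0.301 × (1 − 0.76) × 0.61 × 0.39 = 0.017186
  job scam: 0.095 × (1 − 0.16) × 0.85 × 0.22 = 0.014923
The unnormalized weights sum to 0.22339.
P(advance-fee fraud | evidence) = 0.0013525 / 0.22339 ≈ 0.006.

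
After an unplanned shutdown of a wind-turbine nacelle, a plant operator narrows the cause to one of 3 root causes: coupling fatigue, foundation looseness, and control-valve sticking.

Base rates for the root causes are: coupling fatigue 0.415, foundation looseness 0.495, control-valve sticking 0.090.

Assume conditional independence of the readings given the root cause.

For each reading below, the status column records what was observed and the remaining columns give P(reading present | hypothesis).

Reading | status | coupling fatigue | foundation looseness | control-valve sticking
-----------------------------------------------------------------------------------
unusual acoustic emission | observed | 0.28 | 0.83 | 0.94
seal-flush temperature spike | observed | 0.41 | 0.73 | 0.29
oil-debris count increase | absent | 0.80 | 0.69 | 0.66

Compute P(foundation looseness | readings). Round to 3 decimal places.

Multiply each prior by the joint likelihood of the reading pattern (using 1 − P(present | H) for each absent reading):
  coupling fatigue: 0.415 × 0.28 × 0.41 × (1 − 0.80) = 0.0095284
  foundation looseness: 0.495 × 0.83 × 0.73 × (1 − 0.69) = 0.092975
  control-valve sticking: 0.090 × 0.94 × 0.29 × (1 − 0.66) = 0.0083416
The unnormalized weights sum to 0.11085.
P(foundation looseness | evidence) = 0.092975 / 0.11085 ≈ 0.839.

0.839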